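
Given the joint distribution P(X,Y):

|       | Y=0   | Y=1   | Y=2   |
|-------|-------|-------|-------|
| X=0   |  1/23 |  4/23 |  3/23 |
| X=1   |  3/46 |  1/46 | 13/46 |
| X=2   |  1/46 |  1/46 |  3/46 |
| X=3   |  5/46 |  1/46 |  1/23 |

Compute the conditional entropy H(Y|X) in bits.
1.2253 bits

H(Y|X) = H(X,Y) - H(X)

H(X,Y) = -Σ_{x,y} P(x,y) log₂ P(x,y). Per-cell terms -P(x,y)·log₂P(x,y):
  X=0: 0.1966766, 0.4388803, 0.3832956
  X=1: 0.2568652, 0.1200774, 0.5152302
  X=2: 0.1200774, 0.1200774, 0.2568652
  X=3: 0.3480037, 0.1200774, 0.1966766
Sum of the 12 terms: H(X,Y) = 3.072803 bits

Marginal of X (row sums):
  P(X=0) = 1/23 + 4/23 + 3/23 = 8/23
  P(X=1) = 3/46 + 1/46 + 13/46 = 17/46
  P(X=2) = 1/46 + 1/46 + 3/46 = 5/46
  P(X=3) = 5/46 + 1/46 + 1/23 = 4/23
H(X) = -[(8/23)·log₂(8/23) + (17/46)·log₂(17/46) + (5/46)·log₂(5/46) + (4/23)·log₂(4/23)]
  = 0.5299346 + 0.5307323 + 0.3480037 + 0.4388803 = 1.847551 bits

H(Y|X) = H(X,Y) - H(X) = 3.072803 - 1.847551 = 1.2253 bits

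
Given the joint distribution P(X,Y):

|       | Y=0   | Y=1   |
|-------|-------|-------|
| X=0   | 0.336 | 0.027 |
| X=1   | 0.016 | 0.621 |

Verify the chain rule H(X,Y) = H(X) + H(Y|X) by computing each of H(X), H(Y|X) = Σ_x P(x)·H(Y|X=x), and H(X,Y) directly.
H(X) = 0.9451 bits, H(Y|X) = 0.2465 bits, H(X,Y) = 1.1917 bits

Marginal of X (row sums):
  P(X=0) = 0.336 + 0.027 = 0.363
  P(X=1) = 0.016 + 0.621 = 0.637
H(X) = -[0.363·log₂(0.363) + 0.637·log₂(0.637)]
  = 0.530691 + 0.414454 = 0.9451 bits

H(Y|X) = Σ_x P(x)·H(Y|X=x):
  X=0: P(X=0) = 0.363, P(Y|X=0) = (112/121, 9/121) → H(Y|X=0) = 0.382061
  X=1: P(X=1) = 0.637, P(Y|X=1) = (16/637, 621/637) → H(Y|X=1) = 0.169283
H(Y|X) = 0.363·0.382061 + 0.637·0.169283 = 0.2465 bits

H(X,Y) = -Σ_{x,y} P(x,y) log₂ P(x,y). Per-cell terms -P(x,y)·log₂P(x,y):
  X=0: 0.528685, 0.140694
  X=1: 0.095453, 0.426835
Sum of the 4 terms: H(X,Y) = 1.1917 bits

Chain rule check:
  H(X) + H(Y|X) = 0.9451 + 0.2465 = 1.1916 bits
  H(X,Y) = 1.1917 bits
✓ Chain rule verified (Δ = 0.0001 is 4-dp rounding noise: each of the three values was rounded independently).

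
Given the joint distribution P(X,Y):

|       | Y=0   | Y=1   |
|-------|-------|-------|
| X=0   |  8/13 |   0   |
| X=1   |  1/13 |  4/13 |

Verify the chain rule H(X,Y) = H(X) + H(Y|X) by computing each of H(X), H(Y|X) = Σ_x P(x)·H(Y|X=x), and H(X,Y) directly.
H(X) = 0.9612 bits, H(Y|X) = 0.2777 bits, H(X,Y) = 1.2389 bits

Marginal of X (row sums):
  P(X=0) = 8/13 + 0 = 8/13
  P(X=1) = 1/13 + 4/13 = 5/13
H(X) = -[(8/13)·log₂(8/13) + (5/13)·log₂(5/13)]
  = 0.43104 + 0.53020 = 0.9612 bits

H(Y|X) = Σ_x P(x)·H(Y|X=x):
  X=0: P(X=0) = 8/13, P(Y|X=0) = (1, 0) → H(Y|X=0) = 0.00000
  X=1: P(X=1) = 5/13, P(Y|X=1) = (1/5, 4/5) → H(Y|X=1) = 0.72193
H(Y|X) = (8/13)·0.00000 + (5/13)·0.72193 = 0.2777 bits

H(X,Y) = -Σ_{x,y} P(x,y) log₂ P(x,y). Per-cell terms -P(x,y)·log₂P(x,y):
  X=0: 0.43104, 0.00000
  X=1: 0.28465, 0.52321
  (cells with P = 0 contribute 0)
Sum of the 4 terms: H(X,Y) = 1.2389 bits

Chain rule check:
  H(X) + H(Y|X) = 0.9612 + 0.2777 = 1.2389 bits
  H(X,Y) = 1.2389 bits
✓ Chain rule verified.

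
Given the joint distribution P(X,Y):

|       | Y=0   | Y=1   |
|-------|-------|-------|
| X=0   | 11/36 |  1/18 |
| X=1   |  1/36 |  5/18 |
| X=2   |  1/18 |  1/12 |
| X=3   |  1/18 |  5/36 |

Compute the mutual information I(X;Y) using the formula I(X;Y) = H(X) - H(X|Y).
0.3304 bits

I(X;Y) = H(X) - H(X|Y)

Marginal of X (row sums):
  P(X=0) = 11/36 + 1/18 = 13/36
  P(X=1) = 1/36 + 5/18 = 11/36
  P(X=2) = 1/18 + 1/12 = 5/36
  P(X=3) = 1/18 + 5/36 = 7/36
H(X) = -[(13/36)·log₂(13/36) + (11/36)·log₂(11/36) + (5/36)·log₂(5/36) + (7/36)·log₂(7/36)]
  = 0.530647 + 0.522651 + 0.395555 + 0.459389 = 1.90824 bits

Marginal of Y (column sums):
  P(Y=0) = 11/36 + 1/36 + 1/18 + 1/18 = 4/9
  P(Y=1) = 1/18 + 5/18 + 1/12 + 5/36 = 5/9
H(X|Y) = Σ_y P(y)·H(X|Y=y):
  Y=0: P(Y=0) = 4/9, P(X|Y=0) = (11/16, 1/16, 1/8, 1/8) → H(X|Y=0) = 1.371641
  Y=1: P(Y=1) = 5/9, P(X|Y=1) = (1/10, 1/2, 3/20, 1/4) → H(X|Y=1) = 1.742738
H(X|Y) = (4/9)·1.371641 + (5/9)·1.742738 = 1.57781 bits

I(X;Y) = H(X) - H(X|Y) = 1.90824 - 1.57781 = 0.3304 bits

Cross-check via I(X;Y) = H(X) + H(Y) - H(X,Y): computing H(Y) from the column sums and H(X,Y) from the 8 cells in the same way gives H(Y) = 0.99108 bits and H(X,Y) = 2.56888 bits, so
I(X;Y) = 1.90824 + 0.99108 - 2.56888 = 0.3304 bits ✓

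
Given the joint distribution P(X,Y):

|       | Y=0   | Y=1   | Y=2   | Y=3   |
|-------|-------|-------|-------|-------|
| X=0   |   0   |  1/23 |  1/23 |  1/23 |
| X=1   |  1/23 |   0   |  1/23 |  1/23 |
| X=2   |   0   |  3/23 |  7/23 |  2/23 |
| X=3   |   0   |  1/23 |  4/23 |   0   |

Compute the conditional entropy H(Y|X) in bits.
1.2927 bits

H(Y|X) = H(X,Y) - H(X)

H(X,Y) = -Σ_{x,y} P(x,y) log₂ P(x,y). Per-cell terms -P(x,y)·log₂P(x,y):
  X=0: 0.0000000, 0.1966766, 0.1966766, 0.1966766
  X=1: 0.1966766, 0.0000000, 0.1966766, 0.1966766
  X=2: 0.0000000, 0.3832956, 0.5223239, 0.3063967
  X=3: 0.0000000, 0.1966766, 0.4388803, 0.0000000
  (cells with P = 0 contribute 0)
Sum of the 16 terms: H(X,Y) = 3.027633 bits

Marginal of X (row sums):
  P(X=0) = 0 + 1/23 + 1/23 + 1/23 = 3/23
  P(X=1) = 1/23 + 0 + 1/23 + 1/23 = 3/23
  P(X=2) = 0 + 3/23 + 7/23 + 2/23 = 12/23
  P(X=3) = 0 + 1/23 + 4/23 + 0 = 5/23
H(X) = -[(3/23)·log₂(3/23) + (3/23)·log₂(3/23) + (12/23)·log₂(12/23) + (5/23)·log₂(5/23)]
  = 0.3832956 + 0.3832956 + 0.4897041 + 0.4786161 = 1.734911 bits

H(Y|X) = H(X,Y) - H(X) = 3.027633 - 1.734911 = 1.2927 bits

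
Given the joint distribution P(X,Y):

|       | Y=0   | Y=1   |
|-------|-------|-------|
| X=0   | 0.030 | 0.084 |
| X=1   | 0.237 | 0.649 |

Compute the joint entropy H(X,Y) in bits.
1.3490 bits

H(X,Y) = -Σ_{x,y} P(x,y) log₂ P(x,y). Per-cell terms -P(x,y)·log₂P(x,y):
  X=0: 0.15177, 0.30017
  X=1: 0.49226, 0.40479
Sum of the 4 terms: H(X,Y) = 1.3490 bits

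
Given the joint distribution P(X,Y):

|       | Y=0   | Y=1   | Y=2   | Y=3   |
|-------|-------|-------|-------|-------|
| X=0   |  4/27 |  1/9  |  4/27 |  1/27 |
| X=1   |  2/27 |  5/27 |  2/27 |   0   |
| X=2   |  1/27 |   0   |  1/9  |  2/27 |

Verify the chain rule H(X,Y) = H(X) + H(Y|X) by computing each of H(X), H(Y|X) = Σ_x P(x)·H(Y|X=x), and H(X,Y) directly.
H(X) = 1.5305 bits, H(Y|X) = 1.6274 bits, H(X,Y) = 3.1579 bits

Marginal of X (row sums):
  P(X=0) = 4/27 + 1/9 + 4/27 + 1/27 = 4/9
  P(X=1) = 2/27 + 5/27 + 2/27 + 0 = 1/3
  P(X=2) = 1/27 + 0 + 1/9 + 2/27 = 2/9
H(X) = -[(4/9)·log₂(4/9) + (1/3)·log₂(1/3) + (2/9)·log₂(2/9)]
  = 0.51997 + 0.52832 + 0.48221 = 1.5305 bits

H(Y|X) = Σ_x P(x)·H(Y|X=x):
  X=0: P(X=0) = 4/9, P(Y|X=0) = (1/3, 1/4, 1/3, 1/12) → H(Y|X=0) = 1.85539
  X=1: P(X=1) = 1/3, P(Y|X=1) = (2/9, 5/9, 2/9, 0) → H(Y|X=1) = 1.43552
  X=2: P(X=2) = 2/9, P(Y|X=2) = (1/6, 0, 1/2, 1/3) → H(Y|X=2) = 1.45915
H(Y|X) = (4/9)·1.85539 + (1/3)·1.43552 + (2/9)·1.45915 = 1.6274 bits

H(X,Y) = -Σ_{x,y} P(x,y) log₂ P(x,y). Per-cell terms -P(x,y)·log₂P(x,y):
  X=0: 0.40813, 0.35221, 0.40813, 0.17611
  X=1: 0.27814, 0.45055, 0.27814, 0.00000
  X=2: 0.17611, 0.00000, 0.35221, 0.27814
  (cells with P = 0 contribute 0)
Sum of the 12 terms: H(X,Y) = 3.1579 bits

Chain rule check:
  H(X) + H(Y|X) = 1.5305 + 1.6274 = 3.1579 bits
  H(X,Y) = 3.1579 bits
✓ Chain rule verified.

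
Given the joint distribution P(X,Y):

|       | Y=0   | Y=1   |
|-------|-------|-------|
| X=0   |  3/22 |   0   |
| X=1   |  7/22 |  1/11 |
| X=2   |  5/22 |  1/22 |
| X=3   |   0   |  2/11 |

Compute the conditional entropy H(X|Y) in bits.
1.4654 bits

H(X|Y) = H(X,Y) - H(Y)

H(X,Y) = -Σ_{x,y} P(x,y) log₂ P(x,y). Per-cell terms -P(x,y)·log₂P(x,y):
  X=0: 0.39197, 0.00000
  X=1: 0.52566, 0.31449
  X=2: 0.48580, 0.20270
  X=3: 0.00000, 0.44717
  (cells with P = 0 contribute 0)
Sum of the 8 terms: H(X,Y) = 2.3678 bits

Marginal of Y (column sums):
  P(Y=0) = 3/22 + 7/22 + 5/22 + 0 = 15/22
  P(Y=1) = 0 + 1/11 + 1/22 + 2/11 = 7/22
H(Y) = -[(15/22)·log₂(15/22) + (7/22)·log₂(7/22)]
  = 0.37673 + 0.52566 = 0.9024 bits

H(X|Y) = H(X,Y) - H(Y) = 2.3678 - 0.9024 = 1.4654 bits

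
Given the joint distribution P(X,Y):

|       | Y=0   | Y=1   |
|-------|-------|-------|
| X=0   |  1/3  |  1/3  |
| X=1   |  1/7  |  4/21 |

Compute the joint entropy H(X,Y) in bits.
1.9134 bits

H(X,Y) = -Σ_{x,y} P(x,y) log₂ P(x,y). Per-cell terms -P(x,y)·log₂P(x,y):
  X=0: 0.5283, 0.5283
  X=1: 0.4011, 0.4557
Sum of the 4 terms: H(X,Y) = 1.9134 bits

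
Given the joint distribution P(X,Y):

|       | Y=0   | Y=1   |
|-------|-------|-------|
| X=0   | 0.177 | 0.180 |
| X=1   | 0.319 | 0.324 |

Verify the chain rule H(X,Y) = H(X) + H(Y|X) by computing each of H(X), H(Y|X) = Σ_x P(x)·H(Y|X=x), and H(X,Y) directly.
H(X) = 0.9402 bits, H(Y|X) = 1.0000 bits, H(X,Y) = 1.9401 bits

Marginal of X (row sums):
  P(X=0) = 0.177 + 0.180 = 0.357
  P(X=1) = 0.319 + 0.324 = 0.643
H(X) = -[0.357·log₂(0.357) + 0.643·log₂(0.643)]
  = 0.5305 + 0.4097 = 0.9402 bits

H(Y|X) = Σ_x P(x)·H(Y|X=x):
  X=0: P(X=0) = 0.357, P(Y|X=0) = (59/119, 60/119) → H(Y|X=0) = 0.9999
  X=1: P(X=1) = 0.643, P(Y|X=1) = (319/643, 324/643) → H(Y|X=1) = 1.0000
H(Y|X) = 0.357·0.9999 + 0.643·1.0000 = 1.0000 bits

H(X,Y) = -Σ_{x,y} P(x,y) log₂ P(x,y). Per-cell terms -P(x,y)·log₂P(x,y):
  X=0: 0.4422, 0.4453
  X=1: 0.5258, 0.5268
Sum of the 4 terms: H(X,Y) = 1.9401 bits

Chain rule check:
  H(X) + H(Y|X) = 0.9402 + 1.0000 = 1.9402 bits
  H(X,Y) = 1.9401 bits
✓ Chain rule verified (Δ = 0.0001 is 4-dp rounding noise: each of the three values was rounded independently).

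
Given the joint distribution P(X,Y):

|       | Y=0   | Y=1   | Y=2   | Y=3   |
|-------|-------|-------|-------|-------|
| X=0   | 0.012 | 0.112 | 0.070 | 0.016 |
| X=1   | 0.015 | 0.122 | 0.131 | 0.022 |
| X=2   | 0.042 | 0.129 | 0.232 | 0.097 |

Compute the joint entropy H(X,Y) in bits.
3.1495 bits

H(X,Y) = -Σ_{x,y} P(x,y) log₂ P(x,y). Per-cell terms -P(x,y)·log₂P(x,y):
  X=0: 0.0766, 0.3537, 0.2686, 0.0955
  X=1: 0.0909, 0.3703, 0.3841, 0.1211
  X=2: 0.1921, 0.3811, 0.4890, 0.3265
Sum of the 12 terms: H(X,Y) = 3.1495 bits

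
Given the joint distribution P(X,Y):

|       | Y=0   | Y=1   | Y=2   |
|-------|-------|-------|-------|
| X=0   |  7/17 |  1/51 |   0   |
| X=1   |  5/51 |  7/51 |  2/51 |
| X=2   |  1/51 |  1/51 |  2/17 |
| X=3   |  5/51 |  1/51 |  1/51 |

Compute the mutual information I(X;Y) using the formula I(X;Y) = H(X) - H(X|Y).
0.4922 bits

I(X;Y) = H(X) - H(X|Y)

Marginal of X (row sums):
  P(X=0) = 7/17 + 1/51 + 0 = 22/51
  P(X=1) = 5/51 + 7/51 + 2/51 = 14/51
  P(X=2) = 1/51 + 1/51 + 2/17 = 8/51
  P(X=3) = 5/51 + 1/51 + 1/51 = 7/51
H(X) = -[(22/51)·log₂(22/51) + (14/51)·log₂(14/51) + (8/51)·log₂(8/51) + (7/51)·log₂(7/51)]
  = 0.5233 + 0.5120 + 0.4192 + 0.3932 = 1.8477 bits

Marginal of Y (column sums):
  P(Y=0) = 7/17 + 5/51 + 1/51 + 5/51 = 32/51
  P(Y=1) = 1/51 + 7/51 + 1/51 + 1/51 = 10/51
  P(Y=2) = 0 + 2/51 + 2/17 + 1/51 = 3/17
H(X|Y) = Σ_y P(y)·H(X|Y=y):
  Y=0: P(Y=0) = 32/51, P(X|Y=0) = (21/32, 5/32, 1/32, 5/32) → H(X|Y=0) = 1.3919
  Y=1: P(Y=1) = 10/51, P(X|Y=1) = (1/10, 7/10, 1/10, 1/10) → H(X|Y=1) = 1.3568
  Y=2: P(Y=2) = 3/17, P(X|Y=2) = (0, 2/9, 2/3, 1/9) → H(X|Y=2) = 1.2244
H(X|Y) = (32/51)·1.3919 + (10/51)·1.3568 + (3/17)·1.2244 = 1.3555 bits

I(X;Y) = H(X) - H(X|Y) = 1.8477 - 1.3555 = 0.4922 bits

Cross-check via I(X;Y) = H(X) + H(Y) - H(X,Y): computing H(Y) from the column sums and H(X,Y) from the 12 cells in the same way gives H(Y) = 1.3244 bits and H(X,Y) = 2.6799 bits, so
I(X;Y) = 1.8477 + 1.3244 - 2.6799 = 0.4922 bits ✓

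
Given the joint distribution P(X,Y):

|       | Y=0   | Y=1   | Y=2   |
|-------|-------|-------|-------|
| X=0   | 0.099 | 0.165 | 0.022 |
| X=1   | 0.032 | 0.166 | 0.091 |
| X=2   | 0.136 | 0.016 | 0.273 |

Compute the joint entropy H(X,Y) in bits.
2.7822 bits

H(X,Y) = -Σ_{x,y} P(x,y) log₂ P(x,y). Per-cell terms -P(x,y)·log₂P(x,y):
  X=0: 0.330306, 0.428911, 0.121140
  X=1: 0.158905, 0.430064, 0.314677
  X=2: 0.391452, 0.095453, 0.511336
Sum of the 9 terms: H(X,Y) = 2.7822 bits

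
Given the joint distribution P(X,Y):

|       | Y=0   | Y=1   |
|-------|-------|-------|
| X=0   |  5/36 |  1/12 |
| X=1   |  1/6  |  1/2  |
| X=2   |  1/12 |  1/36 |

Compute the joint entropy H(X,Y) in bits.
2.0675 bits

H(X,Y) = -Σ_{x,y} P(x,y) log₂ P(x,y). Per-cell terms -P(x,y)·log₂P(x,y):
  X=0: 0.39556, 0.29875
  X=1: 0.43083, 0.50000
  X=2: 0.29875, 0.14361
Sum of the 6 terms: H(X,Y) = 2.0675 bits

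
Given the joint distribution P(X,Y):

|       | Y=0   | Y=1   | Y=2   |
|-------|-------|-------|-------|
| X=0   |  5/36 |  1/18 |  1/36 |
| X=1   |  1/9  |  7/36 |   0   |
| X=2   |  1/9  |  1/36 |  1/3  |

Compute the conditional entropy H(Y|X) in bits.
1.0906 bits

H(Y|X) = H(X,Y) - H(X)

H(X,Y) = -Σ_{x,y} P(x,y) log₂ P(x,y). Per-cell terms -P(x,y)·log₂P(x,y):
  X=0: 0.39556, 0.23166, 0.14361
  X=1: 0.35221, 0.45939, 0.00000
  X=2: 0.35221, 0.14361, 0.52832
  (cells with P = 0 contribute 0)
Sum of the 9 terms: H(X,Y) = 2.6066 bits

Marginal of X (row sums):
  P(X=0) = 5/36 + 1/18 + 1/36 = 2/9
  P(X=1) = 1/9 + 7/36 + 0 = 11/36
  P(X=2) = 1/9 + 1/36 + 1/3 = 17/36
H(X) = -[(2/9)·log₂(2/9) + (11/36)·log₂(11/36) + (17/36)·log₂(17/36)]
  = 0.48221 + 0.52265 + 0.51116 = 1.5160 bits

H(Y|X) = H(X,Y) - H(X) = 2.6066 - 1.5160 = 1.0906 bits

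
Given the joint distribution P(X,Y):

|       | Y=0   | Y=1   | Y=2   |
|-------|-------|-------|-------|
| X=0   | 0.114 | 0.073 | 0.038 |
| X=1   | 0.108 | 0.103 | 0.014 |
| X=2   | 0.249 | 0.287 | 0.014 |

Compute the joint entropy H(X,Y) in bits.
2.6853 bits

H(X,Y) = -Σ_{x,y} P(x,y) log₂ P(x,y). Per-cell terms -P(x,y)·log₂P(x,y):
  X=0: 0.3571, 0.2756, 0.1793
  X=1: 0.3468, 0.3378, 0.0862
  X=2: 0.4994, 0.5169, 0.0862
Sum of the 9 terms: H(X,Y) = 2.6853 bits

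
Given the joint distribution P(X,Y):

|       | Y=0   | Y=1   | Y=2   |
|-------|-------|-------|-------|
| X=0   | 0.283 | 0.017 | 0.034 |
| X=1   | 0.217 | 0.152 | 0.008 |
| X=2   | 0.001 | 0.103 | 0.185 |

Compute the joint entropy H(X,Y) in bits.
2.5264 bits

H(X,Y) = -Σ_{x,y} P(x,y) log₂ P(x,y). Per-cell terms -P(x,y)·log₂P(x,y):
  X=0: 0.51538, 0.09993, 0.16586
  X=1: 0.47832, 0.41311, 0.05573
  X=2: 0.00997, 0.33777, 0.45036
Sum of the 9 terms: H(X,Y) = 2.5264 bits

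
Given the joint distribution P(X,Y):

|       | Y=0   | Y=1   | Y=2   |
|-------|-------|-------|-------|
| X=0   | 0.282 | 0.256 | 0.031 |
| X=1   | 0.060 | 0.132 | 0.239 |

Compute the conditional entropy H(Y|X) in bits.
1.3101 bits

H(Y|X) = H(X,Y) - H(X)

H(X,Y) = -Σ_{x,y} P(x,y) log₂ P(x,y). Per-cell terms -P(x,y)·log₂P(x,y):
  X=0: 0.51500, 0.50324, 0.15536
  X=1: 0.24353, 0.38562, 0.49352
Sum of the 6 terms: H(X,Y) = 2.2963 bits

Marginal of X (row sums):
  P(X=0) = 0.282 + 0.256 + 0.031 = 0.569
  P(X=1) = 0.060 + 0.132 + 0.239 = 0.431
H(X) = -[0.569·log₂(0.569) + 0.431·log₂(0.431)]
  = 0.46288 + 0.52334 = 0.9862 bits

H(Y|X) = H(X,Y) - H(X) = 2.2963 - 0.9862 = 1.3101 bits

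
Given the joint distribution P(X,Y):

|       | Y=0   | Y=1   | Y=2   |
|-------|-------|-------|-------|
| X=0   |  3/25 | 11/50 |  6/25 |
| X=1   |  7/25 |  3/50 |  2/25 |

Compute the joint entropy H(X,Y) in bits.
2.3910 bits

H(X,Y) = -Σ_{x,y} P(x,y) log₂ P(x,y). Per-cell terms -P(x,y)·log₂P(x,y):
  X=0: 0.3671, 0.4806, 0.4941
  X=1: 0.5142, 0.2435, 0.2915
Sum of the 6 terms: H(X,Y) = 2.3910 bits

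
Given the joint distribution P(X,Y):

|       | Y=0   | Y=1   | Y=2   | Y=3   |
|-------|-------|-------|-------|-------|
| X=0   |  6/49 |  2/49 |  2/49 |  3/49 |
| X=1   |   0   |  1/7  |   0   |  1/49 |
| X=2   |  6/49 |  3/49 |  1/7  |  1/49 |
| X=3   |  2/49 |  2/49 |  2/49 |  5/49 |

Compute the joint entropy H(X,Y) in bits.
3.5445 bits

H(X,Y) = -Σ_{x,y} P(x,y) log₂ P(x,y). Per-cell terms -P(x,y)·log₂P(x,y):
  X=0: 0.37099, 0.18836, 0.18836, 0.24672
  X=1: 0.00000, 0.40105, 0.00000, 0.11459
  X=2: 0.37099, 0.24672, 0.40105, 0.11459
  X=3: 0.18836, 0.18836, 0.18836, 0.33600
  (cells with P = 0 contribute 0)
Sum of the 16 terms: H(X,Y) = 3.5445 bits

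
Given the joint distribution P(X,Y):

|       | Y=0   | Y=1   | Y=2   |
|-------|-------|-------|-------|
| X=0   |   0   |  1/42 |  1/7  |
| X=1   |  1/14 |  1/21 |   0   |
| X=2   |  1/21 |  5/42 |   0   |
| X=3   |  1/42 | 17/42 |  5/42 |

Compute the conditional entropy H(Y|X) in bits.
0.9044 bits

H(Y|X) = H(X,Y) - H(X)

H(X,Y) = -Σ_{x,y} P(x,y) log₂ P(x,y). Per-cell terms -P(x,y)·log₂P(x,y):
  X=0: 0.00000, 0.12839, 0.40105
  X=1: 0.27195, 0.20916, 0.00000
  X=2: 0.20916, 0.36552, 0.00000
  X=3: 0.12839, 0.52816, 0.36552
  (cells with P = 0 contribute 0)
Sum of the 12 terms: H(X,Y) = 2.6073 bits

Marginal of X (row sums):
  P(X=0) = 0 + 1/42 + 1/7 = 1/6
  P(X=1) = 1/14 + 1/21 + 0 = 5/42
  P(X=2) = 1/21 + 5/42 + 0 = 1/6
  P(X=3) = 1/42 + 17/42 + 5/42 = 23/42
H(X) = -[(1/6)·log₂(1/6) + (5/42)·log₂(5/42) + (1/6)·log₂(1/6) + (23/42)·log₂(23/42)]
  = 0.43083 + 0.36552 + 0.43083 + 0.47575 = 1.7029 bits

H(Y|X) = H(X,Y) - H(X) = 2.6073 - 1.7029 = 0.9044 bits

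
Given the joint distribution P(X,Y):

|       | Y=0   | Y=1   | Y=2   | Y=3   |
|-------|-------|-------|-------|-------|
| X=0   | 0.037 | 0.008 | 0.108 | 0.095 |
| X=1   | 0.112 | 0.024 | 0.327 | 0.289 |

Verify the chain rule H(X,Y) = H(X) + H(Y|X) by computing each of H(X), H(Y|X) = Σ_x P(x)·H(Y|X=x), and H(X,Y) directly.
H(X) = 0.8081 bits, H(Y|X) = 1.6208 bits, H(X,Y) = 2.4289 bits

Marginal of X (row sums):
  P(X=0) = 0.037 + 0.008 + 0.108 + 0.095 = 0.248
  P(X=1) = 0.112 + 0.024 + 0.327 + 0.289 = 0.752
H(X) = -[0.248·log₂(0.248) + 0.752·log₂(0.752)]
  = 0.49887 + 0.30922 = 0.8081 bits

H(Y|X) = Σ_x P(x)·H(Y|X=x):
  X=0: P(X=0) = 0.248, P(Y|X=0) = (37/248, 1/31, 27/62, 95/248) → H(Y|X=0) = 1.62188
  X=1: P(X=1) = 0.752, P(Y|X=1) = (7/47, 3/94, 327/752, 289/752) → H(Y|X=1) = 1.62042
H(Y|X) = 0.248·1.62188 + 0.752·1.62042 = 1.6208 bits

H(X,Y) = -Σ_{x,y} P(x,y) log₂ P(x,y). Per-cell terms -P(x,y)·log₂P(x,y):
  X=0: 0.17598, 0.05573, 0.34678, 0.32261
  X=1: 0.35374, 0.12914, 0.52733, 0.51756
Sum of the 8 terms: H(X,Y) = 2.4289 bits

Chain rule check:
  H(X) + H(Y|X) = 0.8081 + 1.6208 = 2.4289 bits
  H(X,Y) = 2.4289 bits
✓ Chain rule verified.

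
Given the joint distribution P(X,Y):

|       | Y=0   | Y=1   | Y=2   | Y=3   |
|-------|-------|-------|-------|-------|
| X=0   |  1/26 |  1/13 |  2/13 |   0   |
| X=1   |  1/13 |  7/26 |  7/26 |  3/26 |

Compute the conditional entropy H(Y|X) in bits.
1.7040 bits

H(Y|X) = H(X,Y) - H(X)

H(X,Y) = -Σ_{x,y} P(x,y) log₂ P(x,y). Per-cell terms -P(x,y)·log₂P(x,y):
  X=0: 0.1808, 0.2846, 0.4155, 0.0000
  X=1: 0.2846, 0.5097, 0.5097, 0.3595
  (cells with P = 0 contribute 0)
Sum of the 8 terms: H(X,Y) = 2.5444 bits

Marginal of X (row sums):
  P(X=0) = 1/26 + 1/13 + 2/13 + 0 = 7/26
  P(X=1) = 1/13 + 7/26 + 7/26 + 3/26 = 19/26
H(X) = -[(7/26)·log₂(7/26) + (19/26)·log₂(19/26)]
  = 0.5097 + 0.3307 = 0.8404 bits

H(Y|X) = H(X,Y) - H(X) = 2.5444 - 0.8404 = 1.7040 bits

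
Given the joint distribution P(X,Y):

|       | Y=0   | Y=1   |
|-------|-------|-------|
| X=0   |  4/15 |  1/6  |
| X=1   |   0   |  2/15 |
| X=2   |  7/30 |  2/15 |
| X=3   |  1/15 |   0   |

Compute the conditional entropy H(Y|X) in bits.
0.7633 bits

H(Y|X) = H(X,Y) - H(X)

H(X,Y) = -Σ_{x,y} P(x,y) log₂ P(x,y). Per-cell terms -P(x,y)·log₂P(x,y):
  X=0: 0.5085, 0.4308
  X=1: 0.0000, 0.3876
  X=2: 0.4899, 0.3876
  X=3: 0.2605, 0.0000
  (cells with P = 0 contribute 0)
Sum of the 8 terms: H(X,Y) = 2.4649 bits

Marginal of X (row sums):
  P(X=0) = 4/15 + 1/6 = 13/30
  P(X=1) = 0 + 2/15 = 2/15
  P(X=2) = 7/30 + 2/15 = 11/30
  P(X=3) = 1/15 + 0 = 1/15
H(X) = -[(13/30)·log₂(13/30) + (2/15)·log₂(2/15) + (11/30)·log₂(11/30) + (1/15)·log₂(1/15)]
  = 0.5228 + 0.3876 + 0.5307 + 0.2605 = 1.7016 bits

H(Y|X) = H(X,Y) - H(X) = 2.4649 - 1.7016 = 0.7633 bits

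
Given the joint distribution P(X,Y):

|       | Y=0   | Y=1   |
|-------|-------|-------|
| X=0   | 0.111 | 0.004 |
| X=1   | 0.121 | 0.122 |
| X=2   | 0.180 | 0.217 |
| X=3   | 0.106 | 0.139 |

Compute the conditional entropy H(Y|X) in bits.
0.9043 bits

H(Y|X) = H(X,Y) - H(X)

H(X,Y) = -Σ_{x,y} P(x,y) log₂ P(x,y). Per-cell terms -P(x,y)·log₂P(x,y):
  X=0: 0.35202, 0.03186
  X=1: 0.36868, 0.37028
  X=2: 0.44531, 0.47832
  X=3: 0.34321, 0.39571
Sum of the 8 terms: H(X,Y) = 2.78539 bits

Marginal of X (row sums):
  P(X=0) = 0.111 + 0.004 = 0.115
  P(X=1) = 0.121 + 0.122 = 0.243
  P(X=2) = 0.180 + 0.217 = 0.397
  P(X=3) = 0.106 + 0.139 = 0.245
H(X) = -[0.115·log₂(0.115) + 0.243·log₂(0.243) + 0.397·log₂(0.397) + 0.245·log₂(0.245)]
  = 0.35883 + 0.49596 + 0.52912 + 0.49714 = 1.88105 bits

H(Y|X) = H(X,Y) - H(X) = 2.78539 - 1.88105 = 0.9043 bits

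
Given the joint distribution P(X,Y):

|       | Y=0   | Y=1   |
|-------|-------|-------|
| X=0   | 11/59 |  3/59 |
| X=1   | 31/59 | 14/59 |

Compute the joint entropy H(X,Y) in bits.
1.6506 bits

H(X,Y) = -Σ_{x,y} P(x,y) log₂ P(x,y). Per-cell terms -P(x,y)·log₂P(x,y):
  X=0: 0.45179, 0.21853
  X=1: 0.48783, 0.49244
Sum of the 4 terms: H(X,Y) = 1.6506 bits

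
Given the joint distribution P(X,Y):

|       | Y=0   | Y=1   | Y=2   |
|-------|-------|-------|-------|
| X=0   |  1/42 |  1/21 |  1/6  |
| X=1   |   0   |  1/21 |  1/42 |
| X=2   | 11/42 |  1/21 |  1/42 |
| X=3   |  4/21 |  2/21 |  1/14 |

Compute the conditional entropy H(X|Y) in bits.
1.4814 bits

H(X|Y) = H(X,Y) - H(Y)

H(X,Y) = -Σ_{x,y} P(x,y) log₂ P(x,y). Per-cell terms -P(x,y)·log₂P(x,y):
  X=0: 0.128389, 0.209158, 0.430827
  X=1: 0.000000, 0.209158, 0.128389
  X=2: 0.506232, 0.209158, 0.128389
  X=3: 0.455680, 0.323078, 0.271954
  (cells with P = 0 contribute 0)
Sum of the 12 terms: H(X,Y) = 3.00041 bits

Marginal of Y (column sums):
  P(Y=0) = 1/42 + 0 + 11/42 + 4/21 = 10/21
  P(Y=1) = 1/21 + 1/21 + 1/21 + 2/21 = 5/21
  P(Y=2) = 1/6 + 1/42 + 1/42 + 1/14 = 2/7
H(Y) = -[(10/21)·log₂(10/21) + (5/21)·log₂(5/21) + (2/7)·log₂(2/7)]
  = 0.509709 + 0.492950 + 0.516387 = 1.51905 bits

H(X|Y) = H(X,Y) - H(Y) = 3.00041 - 1.51905 = 1.4814 bits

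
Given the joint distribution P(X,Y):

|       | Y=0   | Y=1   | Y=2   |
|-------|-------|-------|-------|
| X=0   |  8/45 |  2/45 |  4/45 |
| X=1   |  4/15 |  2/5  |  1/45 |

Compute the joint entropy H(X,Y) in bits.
2.1123 bits

H(X,Y) = -Σ_{x,y} P(x,y) log₂ P(x,y). Per-cell terms -P(x,y)·log₂P(x,y):
  X=0: 0.4430, 0.1996, 0.3104
  X=1: 0.5085, 0.5288, 0.1220
Sum of the 6 terms: H(X,Y) = 2.1123 bits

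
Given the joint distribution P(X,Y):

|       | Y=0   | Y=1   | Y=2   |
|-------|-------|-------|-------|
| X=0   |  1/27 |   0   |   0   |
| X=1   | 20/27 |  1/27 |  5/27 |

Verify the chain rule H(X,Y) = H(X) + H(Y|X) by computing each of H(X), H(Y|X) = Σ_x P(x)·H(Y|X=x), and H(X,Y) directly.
H(X) = 0.2285 bits, H(Y|X) = 0.8949 bits, H(X,Y) = 1.1235 bits

Marginal of X (row sums):
  P(X=0) = 1/27 + 0 + 0 = 1/27
  P(X=1) = 20/27 + 1/27 + 5/27 = 26/27
H(X) = -[(1/27)·log₂(1/27) + (26/27)·log₂(26/27)]
  = 0.17611 + 0.05243 = 0.2285 bits

H(Y|X) = Σ_x P(x)·H(Y|X=x):
  X=0: P(X=0) = 1/27, P(Y|X=0) = (1, 0, 0) → H(Y|X=0) = 0.00000
  X=1: P(X=1) = 26/27, P(Y|X=1) = (10/13, 1/26, 5/26) → H(Y|X=1) = 0.92936
H(Y|X) = (1/27)·0.00000 + (26/27)·0.92936 = 0.8949 bits

H(X,Y) = -Σ_{x,y} P(x,y) log₂ P(x,y). Per-cell terms -P(x,y)·log₂P(x,y):
  X=0: 0.17611, 0.00000, 0.00000
  X=1: 0.32071, 0.17611, 0.45055
  (cells with P = 0 contribute 0)
Sum of the 6 terms: H(X,Y) = 1.1235 bits

Chain rule check:
  H(X) + H(Y|X) = 0.2285 + 0.8949 = 1.1234 bits
  H(X,Y) = 1.1235 bits
✓ Chain rule verified (Δ = 0.0001 is 4-dp rounding noise: each of the three values was rounded independently).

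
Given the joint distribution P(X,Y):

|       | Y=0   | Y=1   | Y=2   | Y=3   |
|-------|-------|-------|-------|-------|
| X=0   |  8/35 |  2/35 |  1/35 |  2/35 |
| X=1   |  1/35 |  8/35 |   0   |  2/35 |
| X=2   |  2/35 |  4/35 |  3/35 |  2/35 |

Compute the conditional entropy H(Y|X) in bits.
1.5274 bits

H(Y|X) = H(X,Y) - H(X)

H(X,Y) = -Σ_{x,y} P(x,y) log₂ P(x,y). Per-cell terms -P(x,y)·log₂P(x,y):
  X=0: 0.48669, 0.23596, 0.14655, 0.23596
  X=1: 0.14655, 0.48669, 0.00000, 0.23596
  X=2: 0.23596, 0.35763, 0.30380, 0.23596
  (cells with P = 0 contribute 0)
Sum of the 12 terms: H(X,Y) = 3.1077 bits

Marginal of X (row sums):
  P(X=0) = 8/35 + 2/35 + 1/35 + 2/35 = 13/35
  P(X=1) = 1/35 + 8/35 + 0 + 2/35 = 11/35
  P(X=2) = 2/35 + 4/35 + 3/35 + 2/35 = 11/35
H(X) = -[(13/35)·log₂(13/35) + (11/35)·log₂(11/35) + (11/35)·log₂(11/35)]
  = 0.53071 + 0.52481 + 0.52481 = 1.5803 bits

H(Y|X) = H(X,Y) - H(X) = 3.1077 - 1.5803 = 1.5274 bits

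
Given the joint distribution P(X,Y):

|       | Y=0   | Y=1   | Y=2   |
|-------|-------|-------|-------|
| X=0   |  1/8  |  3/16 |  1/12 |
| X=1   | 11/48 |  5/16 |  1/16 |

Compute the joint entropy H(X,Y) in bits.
2.3881 bits

H(X,Y) = -Σ_{x,y} P(x,y) log₂ P(x,y). Per-cell terms -P(x,y)·log₂P(x,y):
  X=0: 0.37500, 0.45282, 0.29875
  X=1: 0.48710, 0.52440, 0.25000
Sum of the 6 terms: H(X,Y) = 2.3881 bits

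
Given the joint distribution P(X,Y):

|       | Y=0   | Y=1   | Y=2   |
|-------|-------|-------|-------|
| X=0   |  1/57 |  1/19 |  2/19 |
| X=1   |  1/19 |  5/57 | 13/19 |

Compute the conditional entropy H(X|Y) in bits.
0.6381 bits

H(X|Y) = H(X,Y) - H(Y)

H(X,Y) = -Σ_{x,y} P(x,y) log₂ P(x,y). Per-cell terms -P(x,y)·log₂P(x,y):
  X=0: 0.102331, 0.223575, 0.341887
  X=1: 0.223575, 0.307979, 0.374597
Sum of the 6 terms: H(X,Y) = 1.57394 bits

Marginal of Y (column sums):
  P(Y=0) = 1/57 + 1/19 = 4/57
  P(Y=1) = 1/19 + 5/57 = 8/57
  P(Y=2) = 2/19 + 13/19 = 15/19
H(Y) = -[(4/57)·log₂(4/57) + (8/57)·log₂(8/57) + (15/19)·log₂(15/19)]
  = 0.268975 + 0.397599 + 0.269240 = 0.93581 bits

H(X|Y) = H(X,Y) - H(Y) = 1.57394 - 0.93581 = 0.6381 bits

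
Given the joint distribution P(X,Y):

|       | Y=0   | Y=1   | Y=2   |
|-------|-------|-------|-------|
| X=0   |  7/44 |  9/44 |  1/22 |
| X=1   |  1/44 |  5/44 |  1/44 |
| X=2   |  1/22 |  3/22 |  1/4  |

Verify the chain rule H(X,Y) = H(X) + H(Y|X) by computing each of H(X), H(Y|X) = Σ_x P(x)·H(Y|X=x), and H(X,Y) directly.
H(X) = 1.4726 bits, H(Y|X) = 1.3197 bits, H(X,Y) = 2.7923 bits

Marginal of X (row sums):
  P(X=0) = 7/44 + 9/44 + 1/22 = 9/22
  P(X=1) = 1/44 + 5/44 + 1/44 = 7/44
  P(X=2) = 1/22 + 3/22 + 1/4 = 19/44
H(X) = -[(9/22)·log₂(9/22) + (7/44)·log₂(7/44) + (19/44)·log₂(19/44)]
  = 0.52753 + 0.42192 + 0.52315 = 1.4726 bits

H(Y|X) = Σ_x P(x)·H(Y|X=x):
  X=0: P(X=0) = 9/22, P(Y|X=0) = (7/18, 1/2, 1/9) → H(Y|X=0) = 1.38210
  X=1: P(X=1) = 7/44, P(Y|X=1) = (1/7, 5/7, 1/7) → H(Y|X=1) = 1.14883
  X=2: P(X=2) = 19/44, P(Y|X=2) = (2/19, 6/19, 11/19) → H(Y|X=2) = 1.32353
H(Y|X) = (9/22)·1.38210 + (7/44)·1.14883 + (19/44)·1.32353 = 1.3197 bits

H(X,Y) = -Σ_{x,y} P(x,y) log₂ P(x,y). Per-cell terms -P(x,y)·log₂P(x,y):
  X=0: 0.42192, 0.46831, 0.20270
  X=1: 0.12408, 0.35653, 0.12408
  X=2: 0.20270, 0.39197, 0.50000
Sum of the 9 terms: H(X,Y) = 2.7923 bits

Chain rule check:
  H(X) + H(Y|X) = 1.4726 + 1.3197 = 2.7923 bits
  H(X,Y) = 2.7923 bits
✓ Chain rule verified.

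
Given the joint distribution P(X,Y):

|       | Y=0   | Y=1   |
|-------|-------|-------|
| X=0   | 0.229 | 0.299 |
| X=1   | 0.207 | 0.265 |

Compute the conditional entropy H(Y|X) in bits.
0.9881 bits

H(Y|X) = H(X,Y) - H(X)

H(X,Y) = -Σ_{x,y} P(x,y) log₂ P(x,y). Per-cell terms -P(x,y)·log₂P(x,y):
  X=0: 0.486987, 0.520793
  X=1: 0.470366, 0.507723
Sum of the 4 terms: H(X,Y) = 1.98587 bits

Marginal of X (row sums):
  P(X=0) = 0.229 + 0.299 = 0.528
  P(X=1) = 0.207 + 0.265 = 0.472
H(X) = -[0.528·log₂(0.528) + 0.472·log₂(0.472)]
  = 0.486494 + 0.511243 = 0.99774 bits

H(Y|X) = H(X,Y) - H(X) = 1.98587 - 0.99774 = 0.9881 bits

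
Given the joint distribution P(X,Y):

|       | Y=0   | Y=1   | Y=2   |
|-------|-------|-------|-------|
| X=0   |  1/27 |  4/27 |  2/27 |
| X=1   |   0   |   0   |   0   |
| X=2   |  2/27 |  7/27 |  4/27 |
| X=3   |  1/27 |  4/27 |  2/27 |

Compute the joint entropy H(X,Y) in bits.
2.9159 bits

H(X,Y) = -Σ_{x,y} P(x,y) log₂ P(x,y). Per-cell terms -P(x,y)·log₂P(x,y):
  X=0: 0.176107, 0.408131, 0.278140
  X=1: 0.000000, 0.000000, 0.000000
  X=2: 0.278140, 0.504916, 0.408131
  X=3: 0.176107, 0.408131, 0.278140
  (cells with P = 0 contribute 0)
Sum of the 12 terms: H(X,Y) = 2.9159 bits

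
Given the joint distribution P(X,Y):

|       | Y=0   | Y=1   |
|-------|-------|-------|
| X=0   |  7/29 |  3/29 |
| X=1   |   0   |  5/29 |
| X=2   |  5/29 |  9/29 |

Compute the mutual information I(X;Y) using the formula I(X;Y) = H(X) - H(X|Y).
0.2206 bits

I(X;Y) = H(X) - H(X|Y)

Marginal of X (row sums):
  P(X=0) = 7/29 + 3/29 = 10/29
  P(X=1) = 0 + 5/29 = 5/29
  P(X=2) = 5/29 + 9/29 = 14/29
H(X) = -[(10/29)·log₂(10/29) + (5/29)·log₂(5/29) + (14/29)·log₂(14/29)]
  = 0.52967 + 0.43725 + 0.50720 = 1.4741 bits

Marginal of Y (column sums):
  P(Y=0) = 7/29 + 0 + 5/29 = 12/29
  P(Y=1) = 3/29 + 5/29 + 9/29 = 17/29
H(X|Y) = Σ_y P(y)·H(X|Y=y):
  Y=0: P(Y=0) = 12/29, P(X|Y=0) = (7/12, 0, 5/12) → H(X|Y=0) = 0.97987
  Y=1: P(Y=1) = 17/29, P(X|Y=1) = (3/17, 5/17, 9/17) → H(X|Y=1) = 1.44665
H(X|Y) = (12/29)·0.97987 + (17/29)·1.44665 = 1.2535 bits

I(X;Y) = H(X) - H(X|Y) = 1.4741 - 1.2535 = 0.2206 bits

Cross-check via I(X;Y) = H(X) + H(Y) - H(X,Y): computing H(Y) from the column sums and H(X,Y) from the 6 cells in the same way gives H(Y) = 0.9784 bits and H(X,Y) = 2.2319 bits, so
I(X;Y) = 1.4741 + 0.9784 - 2.2319 = 0.2206 bits ✓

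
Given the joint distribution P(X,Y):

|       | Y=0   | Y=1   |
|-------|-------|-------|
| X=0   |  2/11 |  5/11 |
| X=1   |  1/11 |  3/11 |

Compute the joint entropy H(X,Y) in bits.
1.7899 bits

H(X,Y) = -Σ_{x,y} P(x,y) log₂ P(x,y). Per-cell terms -P(x,y)·log₂P(x,y):
  X=0: 0.4472, 0.5170
  X=1: 0.3145, 0.5112
Sum of the 4 terms: H(X,Y) = 1.7899 bits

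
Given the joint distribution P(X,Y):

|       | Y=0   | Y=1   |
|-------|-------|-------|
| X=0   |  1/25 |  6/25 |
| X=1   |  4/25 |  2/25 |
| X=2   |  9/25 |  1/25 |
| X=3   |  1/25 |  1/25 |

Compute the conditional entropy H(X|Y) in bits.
1.5113 bits

H(X|Y) = H(X,Y) - H(Y)

H(X,Y) = -Σ_{x,y} P(x,y) log₂ P(x,y). Per-cell terms -P(x,y)·log₂P(x,y):
  X=0: 0.185754, 0.494134
  X=1: 0.423017, 0.291508
  X=2: 0.530615, 0.185754
  X=3: 0.185754, 0.185754
Sum of the 8 terms: H(X,Y) = 2.48229 bits

Marginal of Y (column sums):
  P(Y=0) = 1/25 + 4/25 + 9/25 + 1/25 = 3/5
  P(Y=1) = 6/25 + 2/25 + 1/25 + 1/25 = 2/5
H(Y) = -[(3/5)·log₂(3/5) + (2/5)·log₂(2/5)]
  = 0.442179 + 0.528771 = 0.97095 bits

H(X|Y) = H(X,Y) - H(Y) = 2.48229 - 0.97095 = 1.5113 bits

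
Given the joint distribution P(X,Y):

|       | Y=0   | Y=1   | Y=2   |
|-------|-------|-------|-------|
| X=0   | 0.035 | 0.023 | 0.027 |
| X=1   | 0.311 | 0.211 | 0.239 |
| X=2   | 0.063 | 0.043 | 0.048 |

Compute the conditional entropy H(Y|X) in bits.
1.5653 bits

H(Y|X) = H(X,Y) - H(X)

H(X,Y) = -Σ_{x,y} P(x,y) log₂ P(x,y). Per-cell terms -P(x,y)·log₂P(x,y):
  X=0: 0.1693, 0.1252, 0.1407
  X=1: 0.5240, 0.4736, 0.4935
  X=2: 0.2513, 0.1952, 0.2103
Sum of the 9 terms: H(X,Y) = 2.5831 bits

Marginal of X (row sums):
  P(X=0) = 0.035 + 0.023 + 0.027 = 0.085
  P(X=1) = 0.311 + 0.211 + 0.239 = 0.761
  P(X=2) = 0.063 + 0.043 + 0.048 = 0.154
H(X) = -[0.085·log₂(0.085) + 0.761·log₂(0.761) + 0.154·log₂(0.154)]
  = 0.3023 + 0.2999 + 0.4156 = 1.0178 bits

H(Y|X) = H(X,Y) - H(X) = 2.5831 - 1.0178 = 1.5653 bits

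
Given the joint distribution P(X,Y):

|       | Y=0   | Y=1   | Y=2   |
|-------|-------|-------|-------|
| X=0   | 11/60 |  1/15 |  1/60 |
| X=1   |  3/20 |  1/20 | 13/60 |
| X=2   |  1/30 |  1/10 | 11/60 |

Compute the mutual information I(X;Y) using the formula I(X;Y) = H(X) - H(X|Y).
0.2384 bits

I(X;Y) = H(X) - H(X|Y)

Marginal of X (row sums):
  P(X=0) = 11/60 + 1/15 + 1/60 = 4/15
  P(X=1) = 3/20 + 1/20 + 13/60 = 5/12
  P(X=2) = 1/30 + 1/10 + 11/60 = 19/60
H(X) = -[(4/15)·log₂(4/15) + (5/12)·log₂(5/12) + (19/60)·log₂(19/60)]
  = 0.5085 + 0.5263 + 0.5253 = 1.5601 bits

Marginal of Y (column sums):
  P(Y=0) = 11/60 + 3/20 + 1/30 = 11/30
  P(Y=1) = 1/15 + 1/20 + 1/10 = 13/60
  P(Y=2) = 1/60 + 13/60 + 11/60 = 5/12
H(X|Y) = Σ_y P(y)·H(X|Y=y):
  Y=0: P(Y=0) = 11/30, P(X|Y=0) = (1/2, 9/22, 1/11) → H(X|Y=0) = 1.3420
  Y=1: P(Y=1) = 13/60, P(X|Y=1) = (4/13, 3/13, 6/13) → H(X|Y=1) = 1.5262
  Y=2: P(Y=2) = 5/12, P(X|Y=2) = (1/25, 13/25, 11/25) → H(X|Y=2) = 1.1975
H(X|Y) = (11/30)·1.3420 + (13/60)·1.5262 + (5/12)·1.1975 = 1.3217 bits

I(X;Y) = H(X) - H(X|Y) = 1.5601 - 1.3217 = 0.2384 bits

Cross-check via I(X;Y) = H(X) + H(Y) - H(X,Y): computing H(Y) from the column sums and H(X,Y) from the 9 cells in the same way gives H(Y) = 1.5351 bits and H(X,Y) = 2.8568 bits, so
I(X;Y) = 1.5601 + 1.5351 - 2.8568 = 0.2384 bits ✓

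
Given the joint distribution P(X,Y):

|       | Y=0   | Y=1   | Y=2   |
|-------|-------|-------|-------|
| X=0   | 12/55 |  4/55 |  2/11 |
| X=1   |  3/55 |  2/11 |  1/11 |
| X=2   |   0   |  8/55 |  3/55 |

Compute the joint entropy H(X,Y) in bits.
2.8254 bits

H(X,Y) = -Σ_{x,y} P(x,y) log₂ P(x,y). Per-cell terms -P(x,y)·log₂P(x,y):
  X=0: 0.47921, 0.27501, 0.44717
  X=1: 0.22889, 0.44717, 0.31449
  X=2: 0.00000, 0.40456, 0.22889
  (cells with P = 0 contribute 0)
Sum of the 9 terms: H(X,Y) = 2.8254 bits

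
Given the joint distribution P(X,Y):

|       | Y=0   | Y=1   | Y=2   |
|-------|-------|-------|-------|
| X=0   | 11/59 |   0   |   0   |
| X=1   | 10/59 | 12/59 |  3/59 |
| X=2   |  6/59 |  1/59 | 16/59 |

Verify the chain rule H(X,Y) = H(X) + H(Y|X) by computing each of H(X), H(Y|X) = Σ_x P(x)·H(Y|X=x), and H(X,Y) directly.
H(X) = 1.5065 bits, H(Y|X) = 1.0108 bits, H(X,Y) = 2.5173 bits

Marginal of X (row sums):
  P(X=0) = 11/59 + 0 + 0 = 11/59
  P(X=1) = 10/59 + 12/59 + 3/59 = 25/59
  P(X=2) = 6/59 + 1/59 + 16/59 = 23/59
H(X) = -[(11/59)·log₂(11/59) + (25/59)·log₂(25/59) + (23/59)·log₂(23/59)]
  = 0.45179 + 0.52491 + 0.52981 = 1.5065 bits

H(Y|X) = Σ_x P(x)·H(Y|X=x):
  X=0: P(X=0) = 11/59, P(Y|X=0) = (1, 0, 0) → H(Y|X=0) = 0.00000
  X=1: P(X=1) = 25/59, P(Y|X=1) = (2/5, 12/25, 3/25) → H(Y|X=1) = 1.40411
  X=2: P(X=2) = 23/59, P(Y|X=2) = (6/23, 1/23, 16/23) → H(Y|X=2) = 1.06662
H(Y|X) = (11/59)·0.00000 + (25/59)·1.40411 + (23/59)·1.06662 = 1.0108 bits

H(X,Y) = -Σ_{x,y} P(x,y) log₂ P(x,y). Per-cell terms -P(x,y)·log₂P(x,y):
  X=0: 0.45179, 0.00000, 0.00000
  X=1: 0.43402, 0.46732, 0.21853
  X=2: 0.33536, 0.09971, 0.51055
  (cells with P = 0 contribute 0)
Sum of the 9 terms: H(X,Y) = 2.5173 bits

Chain rule check:
  H(X) + H(Y|X) = 1.5065 + 1.0108 = 2.5173 bits
  H(X,Y) = 2.5173 bits
✓ Chain rule verified.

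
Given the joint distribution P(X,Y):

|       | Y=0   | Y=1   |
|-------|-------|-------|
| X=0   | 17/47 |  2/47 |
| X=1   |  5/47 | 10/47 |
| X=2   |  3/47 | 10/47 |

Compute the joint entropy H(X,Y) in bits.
2.2718 bits

H(X,Y) = -Σ_{x,y} P(x,y) log₂ P(x,y). Per-cell terms -P(x,y)·log₂P(x,y):
  X=0: 0.5307, 0.1938
  X=1: 0.3439, 0.4750
  X=2: 0.2534, 0.4750
Sum of the 6 terms: H(X,Y) = 2.2718 bits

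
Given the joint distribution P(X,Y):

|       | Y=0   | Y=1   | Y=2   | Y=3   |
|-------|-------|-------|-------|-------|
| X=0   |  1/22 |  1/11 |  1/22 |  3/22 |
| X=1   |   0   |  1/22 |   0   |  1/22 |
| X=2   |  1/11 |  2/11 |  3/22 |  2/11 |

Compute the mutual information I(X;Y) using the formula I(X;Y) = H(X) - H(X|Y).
0.0661 bits

I(X;Y) = H(X) - H(X|Y)

Marginal of X (row sums):
  P(X=0) = 1/22 + 1/11 + 1/22 + 3/22 = 7/22
  P(X=1) = 0 + 1/22 + 0 + 1/22 = 1/11
  P(X=2) = 1/11 + 2/11 + 3/22 + 2/11 = 13/22
H(X) = -[(7/22)·log₂(7/22) + (1/11)·log₂(1/11) + (13/22)·log₂(13/22)]
  = 0.52566 + 0.31449 + 0.44850 = 1.28865 bits

Marginal of Y (column sums):
  P(Y=0) = 1/22 + 0 + 1/11 = 3/22
  P(Y=1) = 1/11 + 1/22 + 2/11 = 7/22
  P(Y=2) = 1/22 + 0 + 3/22 = 2/11
  P(Y=3) = 3/22 + 1/22 + 2/11 = 4/11
H(X|Y) = Σ_y P(y)·H(X|Y=y):
  Y=0: P(Y=0) = 3/22, P(X|Y=0) = (1/3, 0, 2/3) → H(X|Y=0) = 0.91830
  Y=1: P(Y=1) = 7/22, P(X|Y=1) = (2/7, 1/7, 4/7) → H(X|Y=1) = 1.37878
  Y=2: P(Y=2) = 2/11, P(X|Y=2) = (1/4, 0, 3/4) → H(X|Y=2) = 0.81128
  Y=3: P(Y=3) = 4/11, P(X|Y=3) = (3/8, 1/8, 1/2) → H(X|Y=3) = 1.40564
H(X|Y) = (3/22)·0.91830 + (7/22)·1.37878 + (2/11)·0.81128 + (4/11)·1.40564 = 1.22257 bits

I(X;Y) = H(X) - H(X|Y) = 1.28865 - 1.22257 = 0.0661 bits

Cross-check via I(X;Y) = H(X) + H(Y) - H(X,Y): computing H(Y) from the column sums and H(X,Y) from the 12 cells in the same way gives H(Y) = 1.89551 bits and H(X,Y) = 3.11808 bits, so
I(X;Y) = 1.28865 + 1.89551 - 3.11808 = 0.0661 bits ✓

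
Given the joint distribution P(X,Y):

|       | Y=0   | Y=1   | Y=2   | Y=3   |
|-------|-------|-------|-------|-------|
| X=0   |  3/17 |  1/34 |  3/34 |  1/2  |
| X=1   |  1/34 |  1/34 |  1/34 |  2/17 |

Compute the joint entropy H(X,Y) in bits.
2.2124 bits

H(X,Y) = -Σ_{x,y} P(x,y) log₂ P(x,y). Per-cell terms -P(x,y)·log₂P(x,y):
  X=0: 0.44162, 0.14963, 0.30904, 0.50000
  X=1: 0.14963, 0.14963, 0.14963, 0.36323
Sum of the 8 terms: H(X,Y) = 2.2124 bits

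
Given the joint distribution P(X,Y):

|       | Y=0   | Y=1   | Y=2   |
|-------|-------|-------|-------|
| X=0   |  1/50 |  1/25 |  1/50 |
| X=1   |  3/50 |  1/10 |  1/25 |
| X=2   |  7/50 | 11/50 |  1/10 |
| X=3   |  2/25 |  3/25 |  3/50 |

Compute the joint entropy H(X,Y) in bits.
3.2850 bits

H(X,Y) = -Σ_{x,y} P(x,y) log₂ P(x,y). Per-cell terms -P(x,y)·log₂P(x,y):
  X=0: 0.11288, 0.18575, 0.11288
  X=1: 0.24353, 0.33219, 0.18575
  X=2: 0.39711, 0.48057, 0.33219
  X=3: 0.29151, 0.36707, 0.24353
Sum of the 12 terms: H(X,Y) = 3.2850 bits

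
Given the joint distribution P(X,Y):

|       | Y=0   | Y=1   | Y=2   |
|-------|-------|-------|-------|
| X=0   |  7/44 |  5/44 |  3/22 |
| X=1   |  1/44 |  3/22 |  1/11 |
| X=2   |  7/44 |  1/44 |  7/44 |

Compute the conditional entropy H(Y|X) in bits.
1.4121 bits

H(Y|X) = H(X,Y) - H(X)

H(X,Y) = -Σ_{x,y} P(x,y) log₂ P(x,y). Per-cell terms -P(x,y)·log₂P(x,y):
  X=0: 0.4219, 0.3565, 0.3920
  X=1: 0.1241, 0.3920, 0.3145
  X=2: 0.4219, 0.1241, 0.4219
Sum of the 9 terms: H(X,Y) = 2.9689 bits

Marginal of X (row sums):
  P(X=0) = 7/44 + 5/44 + 3/22 = 9/22
  P(X=1) = 1/44 + 3/22 + 1/11 = 1/4
  P(X=2) = 7/44 + 1/44 + 7/44 = 15/44
H(X) = -[(9/22)·log₂(9/22) + (1/4)·log₂(1/4) + (15/44)·log₂(15/44)]
  = 0.5275 + 0.5000 + 0.5293 = 1.5568 bits

H(Y|X) = H(X,Y) - H(X) = 2.9689 - 1.5568 = 1.4121 bits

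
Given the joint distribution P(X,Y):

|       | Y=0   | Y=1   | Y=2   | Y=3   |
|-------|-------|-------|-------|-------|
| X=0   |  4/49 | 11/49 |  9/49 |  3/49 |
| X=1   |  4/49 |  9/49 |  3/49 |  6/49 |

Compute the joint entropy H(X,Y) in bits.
2.8365 bits

H(X,Y) = -Σ_{x,y} P(x,y) log₂ P(x,y). Per-cell terms -P(x,y)·log₂P(x,y):
  X=0: 0.29508, 0.48384, 0.44904, 0.24672
  X=1: 0.29508, 0.44904, 0.24672, 0.37099
Sum of the 8 terms: H(X,Y) = 2.8365 bits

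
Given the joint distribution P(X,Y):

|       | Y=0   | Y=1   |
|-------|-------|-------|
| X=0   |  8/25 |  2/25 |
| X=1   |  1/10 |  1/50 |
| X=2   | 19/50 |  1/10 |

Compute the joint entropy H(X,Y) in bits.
2.1253 bits

H(X,Y) = -Σ_{x,y} P(x,y) log₂ P(x,y). Per-cell terms -P(x,y)·log₂P(x,y):
  X=0: 0.5260, 0.2915
  X=1: 0.3322, 0.1129
  X=2: 0.5305, 0.3322
Sum of the 6 terms: H(X,Y) = 2.1253 bits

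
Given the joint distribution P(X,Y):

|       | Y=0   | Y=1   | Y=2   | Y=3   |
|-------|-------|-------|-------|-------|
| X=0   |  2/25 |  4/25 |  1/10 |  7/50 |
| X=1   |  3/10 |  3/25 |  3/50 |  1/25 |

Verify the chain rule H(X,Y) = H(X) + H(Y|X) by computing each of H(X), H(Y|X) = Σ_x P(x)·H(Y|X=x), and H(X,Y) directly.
H(X) = 0.9988 bits, H(Y|X) = 1.7624 bits, H(X,Y) = 2.7613 bits

Marginal of X (row sums):
  P(X=0) = 2/25 + 4/25 + 1/10 + 7/50 = 12/25
  P(X=1) = 3/10 + 3/25 + 3/50 + 1/25 = 13/25
H(X) = -[(12/25)·log₂(12/25) + (13/25)·log₂(13/25)]
  = 0.508269 + 0.490577 = 0.9988 bits

H(Y|X) = Σ_x P(x)·H(Y|X=x):
  X=0: P(X=0) = 12/25, P(Y|X=0) = (1/6, 1/3, 5/24, 7/24) → H(Y|X=0) = 1.949082
  X=1: P(X=1) = 13/25, P(Y|X=1) = (15/26, 3/13, 3/26, 1/13) → H(Y|X=1) = 1.590131
H(Y|X) = (12/25)·1.949082 + (13/25)·1.590131 = 1.7624 bits

H(X,Y) = -Σ_{x,y} P(x,y) log₂ P(x,y). Per-cell terms -P(x,y)·log₂P(x,y):
  X=0: 0.291508, 0.423017, 0.332193, 0.397110
  X=1: 0.521090, 0.367067, 0.243534, 0.185754
Sum of the 8 terms: H(X,Y) = 2.7613 bits

Chain rule check:
  H(X) + H(Y|X) = 0.9988 + 1.7624 = 2.7612 bits
  H(X,Y) = 2.7613 bits
✓ Chain rule verified (Δ = 0.0001 is 4-dp rounding noise: each of the three values was rounded independently).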